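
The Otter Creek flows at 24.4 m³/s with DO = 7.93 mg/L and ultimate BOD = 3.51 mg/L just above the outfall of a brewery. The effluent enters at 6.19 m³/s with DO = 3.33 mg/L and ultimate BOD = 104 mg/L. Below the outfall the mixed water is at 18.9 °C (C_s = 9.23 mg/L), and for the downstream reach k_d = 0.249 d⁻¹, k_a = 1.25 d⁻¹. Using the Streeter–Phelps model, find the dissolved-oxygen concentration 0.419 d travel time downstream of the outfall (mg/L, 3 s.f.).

DO ≈ 6.08 mg/L

Mixed DO = (24.4×7.93 + 6.19×3.33)/(24.4+6.19) = 214.1/30.59 = 6.999 mg/L.
Mixed L₀ = (24.4×3.51 + 6.19×104)/(30.59) = 729.4/30.59 = 23.84 mg/L.
Initial deficit D₀ = C_s − DO₀ = 9.23 − 6.999 = 2.231 mg/L.
D(0.419) = [0.249×23.84/(1.25−0.249)](e^(−0.249×0.419) − e^(−1.25×0.419)) + 2.231 e^(−1.25×0.419)
= 5.931 × (0.9009 − 0.5923) + 2.231 × 0.5923 = 3.152 mg/L.
DO = 9.23 − 3.152 = 6.078 mg/L.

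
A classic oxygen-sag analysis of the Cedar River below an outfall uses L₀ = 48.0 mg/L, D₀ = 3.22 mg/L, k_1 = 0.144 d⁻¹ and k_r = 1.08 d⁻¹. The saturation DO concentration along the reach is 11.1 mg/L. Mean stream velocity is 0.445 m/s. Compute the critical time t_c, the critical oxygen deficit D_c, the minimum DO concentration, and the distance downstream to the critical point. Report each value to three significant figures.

At the critical point dD/dt = 0, so k_1 L₀ e^(−k_1 t) = k_r D. Substituting D(t) from the Streeter–Phelps equation and solving for t gives
t_c = ln[(k_r/k_1)(1 − D₀(k_r−k_1)/(k_1 L₀))] / (k_r−k_1).
Here k_r−k_1 = 0.9360 d⁻¹ and 1 − D₀(k_r−k_1)/(k_1 L₀) = 1 − 3.22×0.9360/(0.144×48.0) = 0.5640, so
t_c = ln(7.500 × 0.5640) / 0.9360 = 1.442 / 0.9360 = 1.541 d.
L(t_c) = L₀ e^(−k_1 t_c) = 48.0 × 0.8010 = 38.45 mg/L, and at the critical point k_r D_c = k_1 L, so D_c = (0.144/1.08) × 38.45 = 5.127 mg/L.
Minimum DO = C_s − D_c = 11.1 − 5.127 = 5.973 mg/L.
x_c = v t_c = 0.445 m/s × 1.541 d × 86400 s/d = 59240 m ≈ 59.2 km.

t_c ≈ 1.54 d; D_c ≈ 5.13 mg/L; min DO ≈ 5.97 mg/L; x_c ≈ 59.2 km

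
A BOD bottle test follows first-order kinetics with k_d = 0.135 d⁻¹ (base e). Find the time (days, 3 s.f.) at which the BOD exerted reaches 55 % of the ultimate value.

y/L₀ = 1 − e^(−k_d t) = 0.55 ⇒ e^(−k_d t) = 0.450
t = −ln(0.450) / 0.135 = 0.7985 / 0.135 = 5.915 d.

t ≈ 5.91 d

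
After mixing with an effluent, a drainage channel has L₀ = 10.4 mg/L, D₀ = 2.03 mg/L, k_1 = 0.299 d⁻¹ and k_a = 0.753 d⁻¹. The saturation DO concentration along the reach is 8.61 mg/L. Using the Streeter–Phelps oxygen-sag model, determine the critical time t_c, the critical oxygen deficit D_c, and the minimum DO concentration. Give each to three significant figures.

t_c ≈ 1.26 d; D_c ≈ 2.83 mg/L; min DO ≈ 5.78 mg/L

At the critical point dD/dt = 0, so k_1 L₀ e^(−k_1 t) = k_a D. Substituting D(t) from the Streeter–Phelps equation and solving for t gives
t_c = ln[(k_a/k_1)(1 − D₀(k_a−k_1)/(k_1 L₀))] / (k_a−k_1).
Here k_a−k_1 = 0.4540 d⁻¹ and 1 − D₀(k_a−k_1)/(k_1 L₀) = 1 − 2.03×0.4540/(0.299×10.4) = 0.7036, so
t_c = ln(2.518 × 0.7036) / 0.4540 = 0.5721 / 0.4540 = 1.260 d.
L(t_c) = L₀ e^(−k_1 t_c) = 10.4 × 0.6861 = 7.135 mg/L, and at the critical point k_a D_c = k_1 L, so D_c = (0.299/0.753) × 7.135 = 2.833 mg/L.
Minimum DO = C_s − D_c = 8.61 − 2.833 = 5.777 mg/L.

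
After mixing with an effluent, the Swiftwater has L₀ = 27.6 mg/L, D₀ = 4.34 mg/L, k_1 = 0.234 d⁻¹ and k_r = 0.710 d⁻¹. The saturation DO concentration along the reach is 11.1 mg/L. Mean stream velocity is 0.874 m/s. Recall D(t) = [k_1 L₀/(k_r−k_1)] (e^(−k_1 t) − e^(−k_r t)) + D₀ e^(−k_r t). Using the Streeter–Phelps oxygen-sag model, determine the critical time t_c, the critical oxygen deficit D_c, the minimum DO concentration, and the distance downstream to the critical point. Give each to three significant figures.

t_c ≈ 1.52 d; D_c ≈ 6.37 mg/L; min DO ≈ 4.73 mg/L; x_c ≈ 115 km

With k_r/k_1 = 3.034 and 1 − D₀(k_r−k_1)/(k_1 L₀) = 0.6801,
t_c = ln(3.034 × 0.6801) / (0.710 − 0.234) = ln(2.064) / 0.4760 = 0.7245/0.4760 = 1.522 d.
L(t_c) = L₀ e^(−k_1 t_c) = 27.6 × 0.7004 = 19.33 mg/L, and at the critical point k_r D_c = k_1 L, so D_c = (0.234/0.710) × 19.33 = 6.371 mg/L.
Minimum DO = C_s − D_c = 11.1 − 6.371 = 4.729 mg/L.
x_c = v t_c = 0.874 m/s × 1.522 d × 86400 s/d = 114900 m ≈ 115 km.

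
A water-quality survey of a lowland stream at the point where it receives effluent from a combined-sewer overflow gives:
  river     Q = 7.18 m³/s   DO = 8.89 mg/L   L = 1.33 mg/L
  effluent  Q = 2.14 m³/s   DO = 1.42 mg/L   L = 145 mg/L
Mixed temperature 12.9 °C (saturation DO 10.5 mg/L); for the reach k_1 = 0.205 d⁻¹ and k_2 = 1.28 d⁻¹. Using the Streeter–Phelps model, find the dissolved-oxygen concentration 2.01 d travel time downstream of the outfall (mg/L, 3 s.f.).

DO ≈ 6.41 mg/L

Mixed DO = (7.18×8.89 + 2.14×1.42)/(7.18+2.14) = 66.87/9.320 = 7.175 mg/L.
Mixed L₀ = (7.18×1.33 + 2.14×145)/(9.320) = 319.8/9.320 = 34.32 mg/L.
Initial deficit D₀ = C_s − DO₀ = 10.5 − 7.175 = 3.325 mg/L.
D(2.01) = [0.205×34.32/(1.28−0.205)](e^(−0.205×2.01) − e^(−1.28×2.01)) + 3.325 e^(−1.28×2.01)
= 6.544 × (0.6623 − 0.07632) + 3.325 × 0.07632 = 4.089 mg/L.
DO = 10.5 − 4.089 = 6.411 mg/L.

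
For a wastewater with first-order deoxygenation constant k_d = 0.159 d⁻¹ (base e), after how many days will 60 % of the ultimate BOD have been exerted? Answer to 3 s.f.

t ≈ 5.76 d

y/L₀ = 1 − e^(−k_d t) = 0.60 ⇒ e^(−k_d t) = 0.400
t = −ln(0.400) / 0.159 = 0.9163 / 0.159 = 5.763 d.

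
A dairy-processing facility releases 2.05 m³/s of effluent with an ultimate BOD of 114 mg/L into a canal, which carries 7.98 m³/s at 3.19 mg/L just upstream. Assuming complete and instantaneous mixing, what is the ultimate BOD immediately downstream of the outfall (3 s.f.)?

Flow-weighted mixing: C = (Q_r C_r + Q_w C_w)/(Q_r + Q_w)
= (7.98×3.19 + 2.05×114)/(7.98 + 2.05) = 259.2/10.03 = 25.84 mg/L.

25.8 mg/L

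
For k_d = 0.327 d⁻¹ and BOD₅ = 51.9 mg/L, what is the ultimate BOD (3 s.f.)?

L₀ ≈ 64.5 mg/L

BOD₅ = L₀(1 − e^(−5k_d)) ⇒ L₀ = BOD₅ / (1 − e^(−5×0.327))
= 51.9 / (1 − 0.1950) = 51.9 / 0.8050 = 64.47 mg/L.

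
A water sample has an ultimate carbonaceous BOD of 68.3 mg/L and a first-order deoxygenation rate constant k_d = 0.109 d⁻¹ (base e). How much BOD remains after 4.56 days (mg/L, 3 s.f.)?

L_t = L₀ e^(−k_d t) = 68.3 × e^(−0.109×4.56) = 68.3 × 0.6083 = 41.55 mg/L.

L ≈ 41.5 mg/L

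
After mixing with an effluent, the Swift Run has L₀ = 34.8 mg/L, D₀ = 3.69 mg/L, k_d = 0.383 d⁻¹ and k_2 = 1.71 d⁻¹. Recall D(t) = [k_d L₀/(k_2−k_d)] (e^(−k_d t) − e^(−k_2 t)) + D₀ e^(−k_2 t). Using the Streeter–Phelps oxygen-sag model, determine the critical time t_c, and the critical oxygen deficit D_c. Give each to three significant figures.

At the critical point dD/dt = 0, so k_d L₀ e^(−k_d t) = k_2 D. Substituting D(t) from the Streeter–Phelps equation and solving for t gives
t_c = ln[(k_2/k_d)(1 − D₀(k_2−k_d)/(k_d L₀))] / (k_2−k_d).
Here k_2−k_d = 1.327 d⁻¹ and 1 − D₀(k_2−k_d)/(k_d L₀) = 1 − 3.69×1.327/(0.383×34.8) = 0.6326, so
t_c = ln(4.465 × 0.6326) / 1.327 = 1.038 / 1.327 = 0.7825 d.
L(t_c) = L₀ e^(−k_d t_c) = 34.8 × 0.7411 = 25.79 mg/L, and at the critical point k_2 D_c = k_d L, so D_c = (0.383/1.71) × 25.79 = 5.776 mg/L.

t_c ≈ 0.782 d; D_c ≈ 5.78 mg/L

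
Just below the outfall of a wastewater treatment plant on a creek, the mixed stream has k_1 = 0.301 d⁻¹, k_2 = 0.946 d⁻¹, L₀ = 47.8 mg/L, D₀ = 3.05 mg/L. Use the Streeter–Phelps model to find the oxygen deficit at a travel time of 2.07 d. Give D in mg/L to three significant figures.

k_1 L₀/(k_2−k_1) = 0.301×47.8/(0.946−0.301) = 14.39/0.6450 = 22.31 mg/L.
e^(−k_1 t) = e^(−0.301×2.070) = 0.5363; e^(−k_2 t) = e^(−0.946×2.070) = 0.1411.
D = 22.31 × (0.5363 − 0.1411) + 3.05 × 0.1411 = 8.815 + 0.4304 = 9.246 mg/L.

D ≈ 9.25 mg/L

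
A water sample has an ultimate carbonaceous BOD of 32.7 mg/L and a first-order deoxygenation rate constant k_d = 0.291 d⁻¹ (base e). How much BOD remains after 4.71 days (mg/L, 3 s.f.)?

L ≈ 8.30 mg/L

L_t = L₀ e^(−k_d t) = 32.7 × e^(−0.291×4.71) = 32.7 × 0.2540 = 8.304 mg/L.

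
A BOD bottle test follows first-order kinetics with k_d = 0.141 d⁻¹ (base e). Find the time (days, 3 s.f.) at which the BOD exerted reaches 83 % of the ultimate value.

t ≈ 12.6 d

y/L₀ = 1 − e^(−k_d t) = 0.83 ⇒ e^(−k_d t) = 0.170
t = −ln(0.170) / 0.141 = 1.772 / 0.141 = 12.57 d.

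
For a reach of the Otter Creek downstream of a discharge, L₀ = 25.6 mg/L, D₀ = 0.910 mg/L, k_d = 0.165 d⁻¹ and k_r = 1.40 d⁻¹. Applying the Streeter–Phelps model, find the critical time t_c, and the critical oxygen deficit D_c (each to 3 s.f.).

t_c = [1/(k_r−k_d)] ln[(k_r/k_d)(1 − D₀(k_r−k_d)/(k_d L₀))]
= [1/(1.40−0.165)] ln[(1.40/0.165)(1 − 0.910×1.235/(0.165×25.6))]
= (1/1.235) ln[8.485 × 0.7339] = 0.8097 × ln(6.227) = 0.8097 × 1.829 = 1.481 d.
D_c = (k_d/k_r) L₀ e^(−k_d t_c) = (0.165/1.40) × 25.6 × e^(−0.165×1.481) = 0.1179 × 25.6 × 0.7832 = 2.363 mg/L.

t_c ≈ 1.48 d; D_c ≈ 2.36 mg/L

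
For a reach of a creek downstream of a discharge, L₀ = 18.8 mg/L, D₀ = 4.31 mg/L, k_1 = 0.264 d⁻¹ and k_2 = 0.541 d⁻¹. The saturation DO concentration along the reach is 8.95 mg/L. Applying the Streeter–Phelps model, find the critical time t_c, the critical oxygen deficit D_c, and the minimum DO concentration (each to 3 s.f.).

With k_2/k_1 = 2.049 and 1 − D₀(k_2−k_1)/(k_1 L₀) = 0.7595,
t_c = ln(2.049 × 0.7595) / (0.541 − 0.264) = ln(1.556) / 0.2770 = 0.4423/0.2770 = 1.597 d.
L(t_c) = L₀ e^(−k_1 t_c) = 18.8 × 0.6560 = 12.33 mg/L, and at the critical point k_2 D_c = k_1 L, so D_c = (0.264/0.541) × 12.33 = 6.018 mg/L.
Minimum DO = C_s − D_c = 8.95 − 6.018 = 2.932 mg/L.

t_c ≈ 1.60 d; D_c ≈ 6.02 mg/L; min DO ≈ 2.93 mg/L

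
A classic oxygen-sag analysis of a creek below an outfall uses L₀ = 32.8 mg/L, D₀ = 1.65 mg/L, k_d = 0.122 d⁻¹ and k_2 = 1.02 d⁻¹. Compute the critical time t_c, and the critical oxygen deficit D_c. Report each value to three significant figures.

t_c ≈ 1.85 d; D_c ≈ 3.13 mg/L

At the critical point dD/dt = 0, so k_d L₀ e^(−k_d t) = k_2 D. Substituting D(t) from the Streeter–Phelps equation and solving for t gives
t_c = ln[(k_2/k_d)(1 − D₀(k_2−k_d)/(k_d L₀))] / (k_2−k_d).
Here k_2−k_d = 0.8980 d⁻¹ and 1 − D₀(k_2−k_d)/(k_d L₀) = 1 − 1.65×0.8980/(0.122×32.8) = 0.6297, so
t_c = ln(8.361 × 0.6297) / 0.8980 = 1.661 / 0.8980 = 1.850 d.
D_c = (k_d/k_2) L₀ e^(−k_d t_c) = (0.122/1.02) × 32.8 × e^(−0.122×1.850) = 0.1196 × 32.8 × 0.7980 = 3.131 mg/L.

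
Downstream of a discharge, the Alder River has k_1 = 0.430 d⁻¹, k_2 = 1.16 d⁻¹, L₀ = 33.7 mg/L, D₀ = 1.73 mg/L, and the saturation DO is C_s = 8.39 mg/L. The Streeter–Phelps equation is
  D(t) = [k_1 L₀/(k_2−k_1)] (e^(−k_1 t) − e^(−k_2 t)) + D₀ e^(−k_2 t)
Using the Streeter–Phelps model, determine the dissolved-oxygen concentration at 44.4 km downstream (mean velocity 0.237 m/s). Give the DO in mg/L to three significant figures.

DO ≈ 2.04 mg/L

Travel time t = x/v = 44.4 km / (0.237 m/s) = 44400 m / 0.237 m/s = 187300 s = 2.168 d.
k_1 L₀/(k_2−k_1) = 0.430×33.7/(1.16−0.430) = 14.49/0.7300 = 19.85 mg/L.
e^(−k_1 t) = e^(−0.430×2.168) = 0.3936; e^(−k_2 t) = e^(−1.16×2.168) = 0.08084.
D = 19.85 × (0.3936 − 0.08084) + 1.73 × 0.08084 = 6.209 + 0.1399 = 6.349 mg/L.
DO = C_s − D = 8.39 − 6.349 = 2.041 mg/L.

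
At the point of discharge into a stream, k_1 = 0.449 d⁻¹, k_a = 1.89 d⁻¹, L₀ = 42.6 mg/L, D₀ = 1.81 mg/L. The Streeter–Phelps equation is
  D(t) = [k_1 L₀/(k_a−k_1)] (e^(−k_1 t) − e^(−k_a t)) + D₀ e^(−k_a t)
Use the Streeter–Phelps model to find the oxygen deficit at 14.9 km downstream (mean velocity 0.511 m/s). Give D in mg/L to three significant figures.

Travel time t = x/v = 14.9 km / (0.511 m/s) = 14900 m / 0.511 m/s = 29160 s = 0.3375 d.
k_1 L₀/(k_a−k_1) = 0.449×42.6/(1.89−0.449) = 19.13/1.441 = 13.27 mg/L.
e^(−k_1 t) = e^(−0.449×0.3375) = 0.8594; e^(−k_a t) = e^(−1.89×0.3375) = 0.5284.
D = 13.27 × (0.8594 − 0.5284) + 1.81 × 0.5284 = 4.393 + 0.9565 = 5.350 mg/L.

D ≈ 5.35 mg/L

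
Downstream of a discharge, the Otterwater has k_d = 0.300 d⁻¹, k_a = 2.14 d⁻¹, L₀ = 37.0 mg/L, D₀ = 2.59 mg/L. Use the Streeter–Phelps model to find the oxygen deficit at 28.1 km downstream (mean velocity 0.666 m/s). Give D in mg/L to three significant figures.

D ≈ 4.00 mg/L

Travel time t = x/v = 28.1 km / (0.666 m/s) = 28100 m / 0.666 m/s = 42190 s = 0.4883 d.
k_d L₀/(k_a−k_d) = 0.300×37.0/(2.14−0.300) = 11.10/1.840 = 6.033 mg/L.
e^(−k_d t) = e^(−0.300×0.4883) = 0.8637; e^(−k_a t) = e^(−2.14×0.4883) = 0.3517.
D = 6.033 × (0.8637 − 0.3517) + 2.59 × 0.3517 = 3.089 + 0.9108 = 4.000 mg/L.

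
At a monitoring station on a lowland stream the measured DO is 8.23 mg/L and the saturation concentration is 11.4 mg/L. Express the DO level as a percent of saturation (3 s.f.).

72.2 % saturation

% saturation = C/C_s × 100 = 8.23/11.4 × 100 = 72.2 %.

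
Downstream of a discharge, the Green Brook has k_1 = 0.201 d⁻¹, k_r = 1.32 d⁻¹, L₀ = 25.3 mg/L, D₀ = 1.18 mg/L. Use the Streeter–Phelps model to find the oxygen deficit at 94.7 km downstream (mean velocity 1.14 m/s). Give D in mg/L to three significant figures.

Travel time t = x/v = 94.7 km / (1.14 m/s) = 94700 m / 1.14 m/s = 83070 s = 0.9615 d.
k_1 L₀/(k_r−k_1) = 0.201×25.3/(1.32−0.201) = 5.085/1.119 = 4.545 mg/L.
e^(−k_1 t) = e^(−0.201×0.9615) = 0.8243; e^(−k_r t) = e^(−1.32×0.9615) = 0.2811.
D = 4.545 × (0.8243 − 0.2811) + 1.18 × 0.2811 = 2.469 + 0.3317 = 2.800 mg/L.

D ≈ 2.80 mg/L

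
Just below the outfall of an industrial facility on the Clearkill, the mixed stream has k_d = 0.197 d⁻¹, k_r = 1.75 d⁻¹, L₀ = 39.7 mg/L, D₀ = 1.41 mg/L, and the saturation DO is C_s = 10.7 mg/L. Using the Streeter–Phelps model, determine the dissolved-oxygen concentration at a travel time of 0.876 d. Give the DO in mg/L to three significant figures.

k_d L₀/(k_r−k_d) = 0.197×39.7/(1.75−0.197) = 7.821/1.553 = 5.036 mg/L.
e^(−k_d t) = e^(−0.197×0.8760) = 0.8415; e^(−k_r t) = e^(−1.75×0.8760) = 0.2159.
D = 5.036 × (0.8415 − 0.2159) + 1.41 × 0.2159 = 3.151 + 0.3044 = 3.455 mg/L.
DO = C_s − D = 10.7 − 3.455 = 7.245 mg/L.

DO ≈ 7.25 mg/L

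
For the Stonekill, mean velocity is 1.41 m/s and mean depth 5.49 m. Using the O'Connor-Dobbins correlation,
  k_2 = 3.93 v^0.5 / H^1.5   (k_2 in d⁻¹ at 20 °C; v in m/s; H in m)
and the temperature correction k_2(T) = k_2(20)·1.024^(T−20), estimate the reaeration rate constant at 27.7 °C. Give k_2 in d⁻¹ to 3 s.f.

k_2(20) = 3.93 × 1.41^0.5 / 5.49^1.5 = 3.93 × 1.187 / 12.86 = 0.3628 d⁻¹.
k_2(27.7) = 0.3628 × 1.024^(27.7−20) = 0.3628 × 1.200 = 0.4355 d⁻¹.

k_2 ≈ 0.435 d⁻¹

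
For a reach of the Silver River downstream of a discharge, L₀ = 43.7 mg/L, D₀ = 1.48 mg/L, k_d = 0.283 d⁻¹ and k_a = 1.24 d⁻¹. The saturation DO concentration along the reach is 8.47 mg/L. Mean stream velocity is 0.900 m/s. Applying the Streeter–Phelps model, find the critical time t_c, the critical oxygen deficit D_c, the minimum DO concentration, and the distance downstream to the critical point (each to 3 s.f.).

t_c ≈ 1.42 d; D_c ≈ 6.68 mg/L; min DO ≈ 1.79 mg/L; x_c ≈ 110 km

With k_a/k_d = 4.382 and 1 − D₀(k_a−k_d)/(k_d L₀) = 0.8855,
t_c = ln(4.382 × 0.8855) / (1.24 − 0.283) = ln(3.880) / 0.9570 = 1.356/0.9570 = 1.417 d.
L(t_c) = L₀ e^(−k_d t_c) = 43.7 × 0.6697 = 29.27 mg/L, and at the critical point k_a D_c = k_d L, so D_c = (0.283/1.24) × 29.27 = 6.679 mg/L.
Minimum DO = C_s − D_c = 8.47 − 6.679 = 1.791 mg/L.
x_c = v t_c = 0.900 m/s × 1.417 d × 86400 s/d = 110200 m ≈ 110 km.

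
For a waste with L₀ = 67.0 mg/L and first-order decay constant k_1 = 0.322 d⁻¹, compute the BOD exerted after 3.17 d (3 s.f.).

y ≈ 42.9 mg/L

y_t = L₀(1 − e^(−k_1 t)) = 67.0 × (1 − e^(−0.322×3.17))
= 67.0 × (1 − 0.3603) = 67.0 × 0.6397 = 42.86 mg/L.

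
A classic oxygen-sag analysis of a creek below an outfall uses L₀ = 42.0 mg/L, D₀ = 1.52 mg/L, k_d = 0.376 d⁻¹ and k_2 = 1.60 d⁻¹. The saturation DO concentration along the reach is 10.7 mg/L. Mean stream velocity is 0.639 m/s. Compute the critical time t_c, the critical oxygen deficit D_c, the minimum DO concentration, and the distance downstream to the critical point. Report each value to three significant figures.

t_c ≈ 1.08 d; D_c ≈ 6.57 mg/L; min DO ≈ 4.13 mg/L; x_c ≈ 59.7 km

t_c = [1/(k_2−k_d)] ln[(k_2/k_d)(1 − D₀(k_2−k_d)/(k_d L₀))]
= [1/(1.60−0.376)] ln[(1.60/0.376)(1 − 1.52×1.224/(0.376×42.0))]
= (1/1.224) ln[4.255 × 0.8822] = 0.8170 × ln(3.754) = 0.8170 × 1.323 = 1.081 d.
D_c = (k_d/k_2) L₀ e^(−k_d t_c) = (0.376/1.60) × 42.0 × e^(−0.376×1.081) = 0.2350 × 42.0 × 0.6661 = 6.574 mg/L.
Minimum DO = C_s − D_c = 10.7 − 6.574 = 4.126 mg/L.
x_c = v t_c = 0.639 m/s × 1.081 d × 86400 s/d = 59670 m ≈ 59.7 km.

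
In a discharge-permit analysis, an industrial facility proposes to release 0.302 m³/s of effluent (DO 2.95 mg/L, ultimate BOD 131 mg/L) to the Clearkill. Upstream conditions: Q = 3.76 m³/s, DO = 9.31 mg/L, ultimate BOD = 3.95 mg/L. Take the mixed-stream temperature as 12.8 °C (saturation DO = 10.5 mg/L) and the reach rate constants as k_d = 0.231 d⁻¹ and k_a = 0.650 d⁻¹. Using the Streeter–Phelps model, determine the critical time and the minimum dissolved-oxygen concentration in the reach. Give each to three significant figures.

t_c ≈ 1.86 d; minimum DO ≈ 7.40 mg/L

Mixed DO = (3.76×9.31 + 0.302×2.95)/(3.76+0.302) = 35.90/4.062 = 8.837 mg/L.
Mixed L₀ = (3.76×3.95 + 0.302×131)/(4.062) = 54.41/4.062 = 13.40 mg/L.
Initial deficit D₀ = C_s − DO₀ = 10.5 − 8.837 = 1.663 mg/L.
t_c = (1/0.4190) ln[(0.650/0.231)(1 − 1.663×0.4190/(0.231×13.40))] = 2.387 × ln(2.180) = 1.860 d.
D_c = (0.231/0.650) × 13.40 × e^(−0.231×1.860) = 0.3554 × 13.40 × 0.6507 = 3.098 mg/L.
Minimum DO = 10.5 − 3.098 = 7.402 mg/L.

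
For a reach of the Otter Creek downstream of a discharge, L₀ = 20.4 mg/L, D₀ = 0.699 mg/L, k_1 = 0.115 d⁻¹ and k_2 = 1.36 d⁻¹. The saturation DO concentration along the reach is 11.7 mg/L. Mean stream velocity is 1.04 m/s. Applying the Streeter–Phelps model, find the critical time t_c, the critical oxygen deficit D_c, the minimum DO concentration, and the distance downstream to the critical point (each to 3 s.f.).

t_c ≈ 1.61 d; D_c ≈ 1.43 mg/L; min DO ≈ 10.3 mg/L; x_c ≈ 145 km

With k_2/k_1 = 11.83 and 1 − D₀(k_2−k_1)/(k_1 L₀) = 0.6290,
t_c = ln(11.83 × 0.6290) / (1.36 − 0.115) = ln(7.439) / 1.245 = 2.007/1.245 = 1.612 d.
L(t_c) = L₀ e^(−k_1 t_c) = 20.4 × 0.8308 = 16.95 mg/L, and at the critical point k_2 D_c = k_1 L, so D_c = (0.115/1.36) × 16.95 = 1.433 mg/L.
Minimum DO = C_s − D_c = 11.7 − 1.433 = 10.27 mg/L.
x_c = v t_c = 1.04 m/s × 1.612 d × 86400 s/d = 144800 m ≈ 145 km.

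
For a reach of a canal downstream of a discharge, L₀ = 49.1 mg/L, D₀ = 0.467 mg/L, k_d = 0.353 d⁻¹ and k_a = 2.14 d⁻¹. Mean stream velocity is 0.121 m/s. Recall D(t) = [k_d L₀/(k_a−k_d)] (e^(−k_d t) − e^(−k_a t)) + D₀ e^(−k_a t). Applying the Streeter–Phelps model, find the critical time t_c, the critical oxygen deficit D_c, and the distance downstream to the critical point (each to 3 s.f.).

t_c ≈ 0.981 d; D_c ≈ 5.73 mg/L; x_c ≈ 10.3 km

With k_a/k_d = 6.062 and 1 − D₀(k_a−k_d)/(k_d L₀) = 0.9519,
t_c = ln(6.062 × 0.9519) / (2.14 − 0.353) = ln(5.770) / 1.787 = 1.753/1.787 = 0.9808 d.
L(t_c) = L₀ e^(−k_d t_c) = 49.1 × 0.7073 = 34.73 mg/L, and at the critical point k_a D_c = k_d L, so D_c = (0.353/2.14) × 34.73 = 5.729 mg/L.
x_c = v t_c = 0.121 m/s × 0.9808 d × 86400 s/d = 10250 m ≈ 10.3 km.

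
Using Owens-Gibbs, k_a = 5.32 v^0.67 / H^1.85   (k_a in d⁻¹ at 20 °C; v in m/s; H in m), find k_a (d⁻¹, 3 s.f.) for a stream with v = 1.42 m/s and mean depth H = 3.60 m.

k_a ≈ 0.629 d⁻¹

k_a = 5.32 × 1.42^0.67 / 3.60^1.85 = 5.32 × 1.265 / 10.69 = 0.6292 d⁻¹.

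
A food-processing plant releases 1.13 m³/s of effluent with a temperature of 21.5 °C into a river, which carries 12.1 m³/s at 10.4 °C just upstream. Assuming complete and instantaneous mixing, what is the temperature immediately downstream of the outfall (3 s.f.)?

11.3 °C

Flow-weighted mixing: C = (Q_r C_r + Q_w C_w)/(Q_r + Q_w)
= (12.1×10.4 + 1.13×21.5)/(12.1 + 1.13) = 150.1/13.23 = 11.35 °C.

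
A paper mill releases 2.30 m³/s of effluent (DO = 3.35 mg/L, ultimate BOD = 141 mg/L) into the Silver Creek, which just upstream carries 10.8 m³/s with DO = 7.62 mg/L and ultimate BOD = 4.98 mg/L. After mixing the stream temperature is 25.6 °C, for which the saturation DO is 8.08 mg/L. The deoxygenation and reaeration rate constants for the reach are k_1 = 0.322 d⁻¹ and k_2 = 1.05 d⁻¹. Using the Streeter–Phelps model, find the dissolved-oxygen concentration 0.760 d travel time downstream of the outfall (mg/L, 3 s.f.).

DO ≈ 3.29 mg/L

Mixed DO = (10.8×7.62 + 2.30×3.35)/(10.8+2.30) = 90.00/13.10 = 6.870 mg/L.
Mixed L₀ = (10.8×4.98 + 2.30×141)/(13.10) = 378.1/13.10 = 28.86 mg/L.
Initial deficit D₀ = C_s − DO₀ = 8.08 − 6.870 = 1.210 mg/L.
D(0.760) = [0.322×28.86/(1.05−0.322)](e^(−0.322×0.760) − e^(−1.05×0.760)) + 1.210 e^(−1.05×0.760)
= 12.77 × (0.7829 − 0.4502) + 1.210 × 0.4502 = 4.792 mg/L.
DO = 8.08 − 4.792 = 3.288 mg/L.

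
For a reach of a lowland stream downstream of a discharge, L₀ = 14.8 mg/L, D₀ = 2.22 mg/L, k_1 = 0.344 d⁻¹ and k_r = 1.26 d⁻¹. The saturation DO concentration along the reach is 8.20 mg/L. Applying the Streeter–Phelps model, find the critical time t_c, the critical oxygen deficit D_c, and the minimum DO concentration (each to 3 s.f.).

t_c = [1/(k_r−k_1)] ln[(k_r/k_1)(1 − D₀(k_r−k_1)/(k_1 L₀))]
= [1/(1.26−0.344)] ln[(1.26/0.344)(1 − 2.22×0.9160/(0.344×14.8))]
= (1/0.9160) ln[3.663 × 0.6006] = 1.092 × ln(2.200) = 1.092 × 0.7884 = 0.8607 d.
L(t_c) = L₀ e^(−k_1 t_c) = 14.8 × 0.7437 = 11.01 mg/L, and at the critical point k_r D_c = k_1 L, so D_c = (0.344/1.26) × 11.01 = 3.005 mg/L.
Minimum DO = C_s − D_c = 8.20 − 3.005 = 5.195 mg/L.

t_c ≈ 0.861 d; D_c ≈ 3.01 mg/L; min DO ≈ 5.19 mg/L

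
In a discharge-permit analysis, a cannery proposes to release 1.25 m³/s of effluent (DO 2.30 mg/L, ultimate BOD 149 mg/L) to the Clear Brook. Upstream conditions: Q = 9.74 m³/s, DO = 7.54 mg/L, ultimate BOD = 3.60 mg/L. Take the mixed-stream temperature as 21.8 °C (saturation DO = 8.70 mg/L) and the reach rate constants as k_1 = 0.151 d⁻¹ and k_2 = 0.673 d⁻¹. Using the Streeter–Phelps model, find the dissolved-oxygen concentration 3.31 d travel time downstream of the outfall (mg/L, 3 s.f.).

Mixed DO = (9.74×7.54 + 1.25×2.30)/(9.74+1.25) = 76.31/10.99 = 6.944 mg/L.
Mixed L₀ = (9.74×3.60 + 1.25×149)/(10.99) = 221.3/10.99 = 20.14 mg/L.
Initial deficit D₀ = C_s − DO₀ = 8.70 − 6.944 = 1.756 mg/L.
D(3.31) = [0.151×20.14/(0.673−0.151)](e^(−0.151×3.31) − e^(−0.673×3.31)) + 1.756 e^(−0.673×3.31)
= 5.825 × (0.6066 − 0.1078) + 1.756 × 0.1078 = 3.095 mg/L.
DO = 8.70 − 3.095 = 5.605 mg/L.

DO ≈ 5.60 mg/L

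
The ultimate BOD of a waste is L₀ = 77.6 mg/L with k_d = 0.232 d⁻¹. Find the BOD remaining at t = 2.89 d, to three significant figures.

L_t = L₀ e^(−k_d t) = 77.6 × e^(−0.232×2.89) = 77.6 × 0.5115 = 39.69 mg/L.

L ≈ 39.7 mg/L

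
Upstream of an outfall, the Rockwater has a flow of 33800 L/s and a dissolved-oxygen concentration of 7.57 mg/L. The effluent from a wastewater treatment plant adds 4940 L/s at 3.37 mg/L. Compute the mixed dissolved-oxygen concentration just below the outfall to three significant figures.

7.03 mg/L

Flow-weighted mixing: C = (Q_r C_r + Q_w C_w)/(Q_r + Q_w)
= (33800×7.57 + 4940×3.37)/(33800 + 4940) = 272500/38740 = 7.034 mg/L.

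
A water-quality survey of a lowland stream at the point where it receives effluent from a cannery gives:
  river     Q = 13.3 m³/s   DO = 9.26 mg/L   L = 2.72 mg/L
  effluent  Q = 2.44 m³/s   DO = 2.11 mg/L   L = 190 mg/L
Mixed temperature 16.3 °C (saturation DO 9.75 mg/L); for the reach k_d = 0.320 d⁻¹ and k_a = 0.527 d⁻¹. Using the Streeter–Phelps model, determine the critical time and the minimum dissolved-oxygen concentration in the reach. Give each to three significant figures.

Mixed DO = (13.3×9.26 + 2.44×2.11)/(13.3+2.44) = 128.3/15.74 = 8.152 mg/L.
Mixed L₀ = (13.3×2.72 + 2.44×190)/(15.74) = 499.8/15.74 = 31.75 mg/L.
Initial deficit D₀ = C_s − DO₀ = 9.75 − 8.152 = 1.598 mg/L.
t_c = (1/0.2070) ln[(0.527/0.320)(1 − 1.598×0.2070/(0.320×31.75))] = 4.831 × ln(1.593) = 2.250 d.
D_c = (0.320/0.527) × 31.75 × e^(−0.320×2.250) = 0.6072 × 31.75 × 0.4867 = 9.384 mg/L.
Minimum DO = 9.75 − 9.384 = 0.3657 mg/L.

t_c ≈ 2.25 d; minimum DO ≈ 0.366 mg/L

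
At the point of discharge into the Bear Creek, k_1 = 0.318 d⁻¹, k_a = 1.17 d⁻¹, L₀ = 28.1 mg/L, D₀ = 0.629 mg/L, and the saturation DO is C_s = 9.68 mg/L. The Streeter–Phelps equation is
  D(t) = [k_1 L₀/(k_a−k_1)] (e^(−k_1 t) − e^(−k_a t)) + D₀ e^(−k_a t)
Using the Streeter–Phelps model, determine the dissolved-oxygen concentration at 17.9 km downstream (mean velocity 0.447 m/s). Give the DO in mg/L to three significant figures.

Travel time t = x/v = 17.9 km / (0.447 m/s) = 17900 m / 0.447 m/s = 40040 s = 0.4635 d.
k_1 L₀/(k_a−k_1) = 0.318×28.1/(1.17−0.318) = 8.936/0.8520 = 10.49 mg/L.
e^(−k_1 t) = e^(−0.318×0.4635) = 0.8630; e^(−k_a t) = e^(−1.17×0.4635) = 0.5814.
D = 10.49 × (0.8630 − 0.5814) + 0.629 × 0.5814 = 2.953 + 0.3657 = 3.318 mg/L.
DO = C_s − D = 9.68 − 3.318 = 6.362 mg/L.

DO ≈ 6.36 mg/L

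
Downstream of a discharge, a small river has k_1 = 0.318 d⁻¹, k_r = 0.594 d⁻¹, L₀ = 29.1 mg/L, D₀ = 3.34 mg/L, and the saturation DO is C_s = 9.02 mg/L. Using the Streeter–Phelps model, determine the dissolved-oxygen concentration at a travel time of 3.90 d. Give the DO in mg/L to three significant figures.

DO ≈ 2.30 mg/L

k_1 L₀/(k_r−k_1) = 0.318×29.1/(0.594−0.318) = 9.254/0.2760 = 33.53 mg/L.
e^(−k_1 t) = e^(−0.318×3.900) = 0.2893; e^(−k_r t) = e^(−0.594×3.900) = 0.09861.
D = 33.53 × (0.2893 − 0.09861) + 3.34 × 0.09861 = 6.394 + 0.3294 = 6.724 mg/L.
DO = C_s − D = 9.02 − 6.724 = 2.296 mg/L.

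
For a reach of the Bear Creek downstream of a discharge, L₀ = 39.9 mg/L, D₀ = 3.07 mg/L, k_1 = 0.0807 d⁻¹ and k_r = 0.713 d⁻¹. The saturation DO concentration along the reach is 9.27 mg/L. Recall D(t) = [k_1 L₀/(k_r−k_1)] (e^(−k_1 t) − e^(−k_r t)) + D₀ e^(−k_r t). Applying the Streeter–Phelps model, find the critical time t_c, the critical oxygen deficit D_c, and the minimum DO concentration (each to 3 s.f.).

t_c = [1/(k_r−k_1)] ln[(k_r/k_1)(1 − D₀(k_r−k_1)/(k_1 L₀))]
= [1/(0.713−0.0807)] ln[(0.713/0.0807)(1 − 3.07×0.6323/(0.0807×39.9))]
= (1/0.6323) ln[8.835 × 0.3971] = 1.582 × ln(3.509) = 1.582 × 1.255 = 1.985 d.
D_c = (k_1/k_r) L₀ e^(−k_1 t_c) = (0.0807/0.713) × 39.9 × e^(−0.0807×1.985) = 0.1132 × 39.9 × 0.8520 = 3.847 mg/L.
Minimum DO = C_s − D_c = 9.27 − 3.847 = 5.423 mg/L.

t_c ≈ 1.99 d; D_c ≈ 3.85 mg/L; min DO ≈ 5.42 mg/L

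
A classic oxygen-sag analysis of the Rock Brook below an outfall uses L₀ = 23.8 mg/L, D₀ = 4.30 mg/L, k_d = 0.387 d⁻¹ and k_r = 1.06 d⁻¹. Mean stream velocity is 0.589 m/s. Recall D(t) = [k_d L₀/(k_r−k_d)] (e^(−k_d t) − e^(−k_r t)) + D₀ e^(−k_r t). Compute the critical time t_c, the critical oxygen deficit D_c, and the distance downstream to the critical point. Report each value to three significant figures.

t_c ≈ 0.937 d; D_c ≈ 6.05 mg/L; x_c ≈ 47.7 km

At the critical point dD/dt = 0, so k_d L₀ e^(−k_d t) = k_r D. Substituting D(t) from the Streeter–Phelps equation and solving for t gives
t_c = ln[(k_r/k_d)(1 − D₀(k_r−k_d)/(k_d L₀))] / (k_r−k_d).
Here k_r−k_d = 0.6730 d⁻¹ and 1 − D₀(k_r−k_d)/(k_d L₀) = 1 − 4.30×0.6730/(0.387×23.8) = 0.6858, so
t_c = ln(2.739 × 0.6858) / 0.6730 = 0.6304 / 0.6730 = 0.9368 d.
L(t_c) = L₀ e^(−k_d t_c) = 23.8 × 0.6959 = 16.56 mg/L, and at the critical point k_r D_c = k_d L, so D_c = (0.387/1.06) × 16.56 = 6.047 mg/L.
x_c = v t_c = 0.589 m/s × 0.9368 d × 86400 s/d = 47670 m ≈ 47.7 km.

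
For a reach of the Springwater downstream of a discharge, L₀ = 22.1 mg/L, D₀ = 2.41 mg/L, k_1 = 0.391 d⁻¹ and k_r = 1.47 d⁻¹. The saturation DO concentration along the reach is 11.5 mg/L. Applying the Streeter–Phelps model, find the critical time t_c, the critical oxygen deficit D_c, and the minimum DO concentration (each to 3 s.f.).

t_c ≈ 0.896 d; D_c ≈ 4.14 mg/L; min DO ≈ 7.36 mg/L

At the critical point dD/dt = 0, so k_1 L₀ e^(−k_1 t) = k_r D. Substituting D(t) from the Streeter–Phelps equation and solving for t gives
t_c = ln[(k_r/k_1)(1 − D₀(k_r−k_1)/(k_1 L₀))] / (k_r−k_1).
Here k_r−k_1 = 1.079 d⁻¹ and 1 − D₀(k_r−k_1)/(k_1 L₀) = 1 − 2.41×1.079/(0.391×22.1) = 0.6991, so
t_c = ln(3.760 × 0.6991) / 1.079 = 0.9663 / 1.079 = 0.8956 d.
L(t_c) = L₀ e^(−k_1 t_c) = 22.1 × 0.7046 = 15.57 mg/L, and at the critical point k_r D_c = k_1 L, so D_c = (0.391/1.47) × 15.57 = 4.142 mg/L.
Minimum DO = C_s − D_c = 11.5 − 4.142 = 7.358 mg/L.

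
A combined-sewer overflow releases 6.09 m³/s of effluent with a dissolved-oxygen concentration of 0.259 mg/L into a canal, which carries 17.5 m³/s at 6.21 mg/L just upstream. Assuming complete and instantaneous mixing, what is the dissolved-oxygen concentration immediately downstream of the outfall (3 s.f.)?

Flow-weighted mixing: C = (Q_r C_r + Q_w C_w)/(Q_r + Q_w)
= (17.5×6.21 + 6.09×0.259)/(17.5 + 6.09) = 110.3/23.59 = 4.674 mg/L.

4.67 mg/L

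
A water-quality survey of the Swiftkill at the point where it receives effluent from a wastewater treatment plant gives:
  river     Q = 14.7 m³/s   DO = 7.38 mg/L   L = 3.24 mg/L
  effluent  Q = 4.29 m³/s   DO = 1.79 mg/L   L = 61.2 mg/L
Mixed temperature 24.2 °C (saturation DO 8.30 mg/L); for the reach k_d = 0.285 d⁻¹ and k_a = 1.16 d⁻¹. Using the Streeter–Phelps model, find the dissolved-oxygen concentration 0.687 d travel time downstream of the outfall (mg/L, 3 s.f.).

Mixed DO = (14.7×7.38 + 4.29×1.79)/(14.7+4.29) = 116.2/18.99 = 6.117 mg/L.
Mixed L₀ = (14.7×3.24 + 4.29×61.2)/(18.99) = 310.2/18.99 = 16.33 mg/L.
Initial deficit D₀ = C_s − DO₀ = 8.30 − 6.117 = 2.183 mg/L.
D(0.687) = [0.285×16.33/(1.16−0.285)](e^(−0.285×0.687) − e^(−1.16×0.687)) + 2.183 e^(−1.16×0.687)
= 5.320 × (0.8222 − 0.4507) + 2.183 × 0.4507 = 2.960 mg/L.
DO = 8.30 − 2.960 = 5.340 mg/L.

DO ≈ 5.34 mg/L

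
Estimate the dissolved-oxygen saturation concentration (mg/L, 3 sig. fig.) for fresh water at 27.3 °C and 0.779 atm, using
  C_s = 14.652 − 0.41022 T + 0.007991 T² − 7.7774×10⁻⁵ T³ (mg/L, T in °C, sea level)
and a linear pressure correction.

At sea level: C_s = 14.652 − 0.41022×27.3 + 0.007991×27.3² − 7.7774×10⁻⁵×27.3³ = 7.826 mg/L.
Pressure correction: C_s' = 7.826 × 0.779 = 6.097 mg/L.

C_s ≈ 6.10 mg/L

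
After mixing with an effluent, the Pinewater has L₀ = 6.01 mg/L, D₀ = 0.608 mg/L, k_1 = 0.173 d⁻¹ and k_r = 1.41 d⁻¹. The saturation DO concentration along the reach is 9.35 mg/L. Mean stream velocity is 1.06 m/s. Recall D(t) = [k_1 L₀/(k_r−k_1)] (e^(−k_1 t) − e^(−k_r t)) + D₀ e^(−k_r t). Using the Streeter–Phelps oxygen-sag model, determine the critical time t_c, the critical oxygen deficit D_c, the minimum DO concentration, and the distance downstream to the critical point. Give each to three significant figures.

t_c = [1/(k_r−k_1)] ln[(k_r/k_1)(1 − D₀(k_r−k_1)/(k_1 L₀))]
= [1/(1.41−0.173)] ln[(1.41/0.173)(1 − 0.608×1.237/(0.173×6.01))]
= (1/1.237) ln[8.150 × 0.2766] = 0.8084 × ln(2.255) = 0.8084 × 0.8130 = 0.6573 d.
D_c = (k_1/k_r) L₀ e^(−k_1 t_c) = (0.173/1.41) × 6.01 × e^(−0.173×0.6573) = 0.1227 × 6.01 × 0.8925 = 0.6581 mg/L.
Minimum DO = C_s − D_c = 9.35 − 0.6581 = 8.692 mg/L.
x_c = v t_c = 1.06 m/s × 0.6573 d × 86400 s/d = 60190 m ≈ 60.2 km.

t_c ≈ 0.657 d; D_c ≈ 0.658 mg/L; min DO ≈ 8.69 mg/L; x_c ≈ 60.2 km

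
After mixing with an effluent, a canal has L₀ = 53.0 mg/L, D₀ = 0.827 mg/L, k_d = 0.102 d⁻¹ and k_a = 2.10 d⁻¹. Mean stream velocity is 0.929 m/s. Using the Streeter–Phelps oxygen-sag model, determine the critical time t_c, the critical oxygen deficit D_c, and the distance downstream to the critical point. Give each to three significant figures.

t_c ≈ 1.33 d; D_c ≈ 2.25 mg/L; x_c ≈ 107 km

t_c = [1/(k_a−k_d)] ln[(k_a/k_d)(1 − D₀(k_a−k_d)/(k_d L₀))]
= [1/(2.10−0.102)] ln[(2.10/0.102)(1 − 0.827×1.998/(0.102×53.0))]
= (1/1.998) ln[20.59 × 0.6943] = 0.5005 × ln(14.30) = 0.5005 × 2.660 = 1.331 d.
D_c = (k_d/k_a) L₀ e^(−k_d t_c) = (0.102/2.10) × 53.0 × e^(−0.102×1.331) = 0.04857 × 53.0 × 0.8730 = 2.247 mg/L.
x_c = v t_c = 0.929 m/s × 1.331 d × 86400 s/d = 106900 m ≈ 107 km.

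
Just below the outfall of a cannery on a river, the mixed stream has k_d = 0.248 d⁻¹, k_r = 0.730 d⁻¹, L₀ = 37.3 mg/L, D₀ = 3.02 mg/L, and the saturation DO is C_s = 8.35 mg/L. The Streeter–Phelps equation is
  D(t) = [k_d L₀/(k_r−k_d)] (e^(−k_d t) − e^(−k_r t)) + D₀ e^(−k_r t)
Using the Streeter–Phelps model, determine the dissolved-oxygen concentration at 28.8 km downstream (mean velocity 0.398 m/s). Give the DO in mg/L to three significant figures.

Travel time t = x/v = 28.8 km / (0.398 m/s) = 28800 m / 0.398 m/s = 72360 s = 0.8375 d.
k_d L₀/(k_r−k_d) = 0.248×37.3/(0.730−0.248) = 9.250/0.4820 = 19.19 mg/L.
e^(−k_d t) = e^(−0.248×0.8375) = 0.8124; e^(−k_r t) = e^(−0.730×0.8375) = 0.5426.
D = 19.19 × (0.8124 − 0.5426) + 3.02 × 0.5426 = 5.179 + 1.639 = 6.818 mg/L.
DO = C_s − D = 8.35 − 6.818 = 1.532 mg/L.

DO ≈ 1.53 mg/L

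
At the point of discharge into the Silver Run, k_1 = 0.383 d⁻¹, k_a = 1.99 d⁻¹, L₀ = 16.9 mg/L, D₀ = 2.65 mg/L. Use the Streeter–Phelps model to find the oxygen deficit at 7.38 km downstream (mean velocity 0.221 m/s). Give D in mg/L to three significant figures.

Travel time t = x/v = 7.38 km / (0.221 m/s) = 7380 m / 0.221 m/s = 33390 s = 0.3865 d.
k_1 L₀/(k_a−k_1) = 0.383×16.9/(1.99−0.383) = 6.473/1.607 = 4.028 mg/L.
e^(−k_1 t) = e^(−0.383×0.3865) = 0.8624; e^(−k_a t) = e^(−1.99×0.3865) = 0.4634.
D = 4.028 × (0.8624 − 0.4634) + 2.65 × 0.4634 = 1.607 + 1.228 = 2.835 mg/L.

D ≈ 2.84 mg/L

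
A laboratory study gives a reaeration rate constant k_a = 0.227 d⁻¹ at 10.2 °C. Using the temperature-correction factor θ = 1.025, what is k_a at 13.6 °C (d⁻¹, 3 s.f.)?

k_a ≈ 0.247 d⁻¹

k_a(T₂) = k_a(T₁) · θ^(T₂−T₁) = 0.227 × 1.025^(13.6−10.2)
= 0.227 × 1.025^3.40 = 0.227 × 1.088 = 0.2469 d⁻¹.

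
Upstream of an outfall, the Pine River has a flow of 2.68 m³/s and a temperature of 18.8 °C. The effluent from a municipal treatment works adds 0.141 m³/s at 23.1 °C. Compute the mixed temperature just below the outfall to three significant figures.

19.0 °C

Flow-weighted mixing: C = (Q_r C_r + Q_w C_w)/(Q_r + Q_w)
= (2.68×18.8 + 0.141×23.1)/(2.68 + 0.141) = 53.64/2.821 = 19.01 °C.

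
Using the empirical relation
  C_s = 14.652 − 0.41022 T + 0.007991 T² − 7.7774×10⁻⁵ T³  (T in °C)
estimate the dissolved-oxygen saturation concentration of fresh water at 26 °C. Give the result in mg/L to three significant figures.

C_s = 14.652 − 0.41022×26 + 0.007991×26² − 7.7774×10⁻⁵×26³ = 8.021 mg/L.

C_s ≈ 8.02 mg/L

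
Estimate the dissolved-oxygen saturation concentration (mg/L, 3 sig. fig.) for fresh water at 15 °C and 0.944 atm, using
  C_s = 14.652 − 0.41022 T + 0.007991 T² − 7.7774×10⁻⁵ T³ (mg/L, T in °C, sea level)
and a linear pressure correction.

At sea level: C_s = 14.652 − 0.41022×15 + 0.007991×15² − 7.7774×10⁻⁵×15³ = 10.03 mg/L.
Pressure correction: C_s' = 10.03 × 0.944 = 9.472 mg/L.

C_s ≈ 9.47 mg/L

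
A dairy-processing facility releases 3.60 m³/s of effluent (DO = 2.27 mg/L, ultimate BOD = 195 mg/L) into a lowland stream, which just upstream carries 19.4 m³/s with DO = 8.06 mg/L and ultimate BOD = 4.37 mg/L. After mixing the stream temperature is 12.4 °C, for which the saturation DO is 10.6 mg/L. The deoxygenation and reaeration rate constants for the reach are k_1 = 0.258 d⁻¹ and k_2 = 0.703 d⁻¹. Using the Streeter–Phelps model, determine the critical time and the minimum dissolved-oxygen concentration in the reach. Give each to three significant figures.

t_c ≈ 1.82 d; minimum DO ≈ 2.76 mg/L

Mixed DO = (19.4×8.06 + 3.60×2.27)/(19.4+3.60) = 164.5/23.00 = 7.154 mg/L.
Mixed L₀ = (19.4×4.37 + 3.60×195)/(23.00) = 786.8/23.00 = 34.21 mg/L.
Initial deficit D₀ = C_s − DO₀ = 10.6 − 7.154 = 3.446 mg/L.
t_c = (1/0.4450) ln[(0.703/0.258)(1 − 3.446×0.4450/(0.258×34.21))] = 2.247 × ln(2.251) = 1.824 d.
D_c = (0.258/0.703) × 34.21 × e^(−0.258×1.824) = 0.3670 × 34.21 × 0.6247 = 7.842 mg/L.
Minimum DO = 10.6 − 7.842 = 2.758 mg/L.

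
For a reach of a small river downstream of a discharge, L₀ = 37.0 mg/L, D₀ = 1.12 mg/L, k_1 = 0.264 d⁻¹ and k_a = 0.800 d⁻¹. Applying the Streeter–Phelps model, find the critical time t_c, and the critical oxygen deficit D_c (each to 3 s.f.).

t_c ≈ 1.95 d; D_c ≈ 7.30 mg/L

t_c = [1/(k_a−k_1)] ln[(k_a/k_1)(1 − D₀(k_a−k_1)/(k_1 L₀))]
= [1/(0.800−0.264)] ln[(0.800/0.264)(1 − 1.12×0.5360/(0.264×37.0))]
= (1/0.5360) ln[3.030 × 0.9385] = 1.866 × ln(2.844) = 1.866 × 1.045 = 1.950 d.
D_c = (k_1/k_a) L₀ e^(−k_1 t_c) = (0.264/0.800) × 37.0 × e^(−0.264×1.950) = 0.3300 × 37.0 × 0.5976 = 7.297 mg/L.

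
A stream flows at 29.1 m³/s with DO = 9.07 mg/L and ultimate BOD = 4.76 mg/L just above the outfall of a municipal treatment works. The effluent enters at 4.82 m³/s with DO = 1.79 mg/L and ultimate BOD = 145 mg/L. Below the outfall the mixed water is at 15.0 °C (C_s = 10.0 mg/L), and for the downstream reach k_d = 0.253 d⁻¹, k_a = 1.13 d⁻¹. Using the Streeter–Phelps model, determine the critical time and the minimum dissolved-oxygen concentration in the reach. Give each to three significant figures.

Mixed DO = (29.1×9.07 + 4.82×1.79)/(29.1+4.82) = 272.6/33.92 = 8.036 mg/L.
Mixed L₀ = (29.1×4.76 + 4.82×145)/(33.92) = 837.4/33.92 = 24.69 mg/L.
Initial deficit D₀ = C_s − DO₀ = 10.0 − 8.036 = 1.964 mg/L.
t_c = (1/0.8770) ln[(1.13/0.253)(1 − 1.964×0.8770/(0.253×24.69))] = 1.140 × ln(3.234) = 1.338 d.
D_c = (0.253/1.13) × 24.69 × e^(−0.253×1.338) = 0.2239 × 24.69 × 0.7127 = 3.940 mg/L.
Minimum DO = 10.0 − 3.940 = 6.060 mg/L.

t_c ≈ 1.34 d; minimum DO ≈ 6.06 mg/L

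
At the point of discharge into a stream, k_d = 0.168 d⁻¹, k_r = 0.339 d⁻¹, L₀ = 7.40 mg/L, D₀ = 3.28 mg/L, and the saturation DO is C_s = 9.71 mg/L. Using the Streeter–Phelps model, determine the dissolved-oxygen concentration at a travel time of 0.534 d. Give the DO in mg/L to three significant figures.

k_d L₀/(k_r−k_d) = 0.168×7.40/(0.339−0.168) = 1.243/0.1710 = 7.270 mg/L.
e^(−k_d t) = e^(−0.168×0.5340) = 0.9142; e^(−k_r t) = e^(−0.339×0.5340) = 0.8344.
D = 7.270 × (0.9142 − 0.8344) + 3.28 × 0.8344 = 0.5800 + 2.737 = 3.317 mg/L.
DO = C_s − D = 9.71 − 3.317 = 6.393 mg/L.

DO ≈ 6.39 mg/L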